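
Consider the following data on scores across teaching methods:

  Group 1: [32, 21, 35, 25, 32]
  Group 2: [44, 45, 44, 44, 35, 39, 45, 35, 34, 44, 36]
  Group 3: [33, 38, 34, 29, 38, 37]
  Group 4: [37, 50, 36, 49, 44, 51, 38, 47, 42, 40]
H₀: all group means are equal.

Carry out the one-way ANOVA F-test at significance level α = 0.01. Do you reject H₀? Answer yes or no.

Group means [29.00, 40.45, 34.83, 43.40], grand mean 38.531
SSB = Σnᵢ(x̄ᵢ−x̄)² = 814.008; SSW = ΣΣ(x−x̄ᵢ)² = 695.961
MSB = 814.008/3 = 271.3360; MSW = 695.961/28 = 24.8557
F = MSB/MSW = 10.9164
df = (3, 28)
p-value (upper-tail) = 0.00006
At α=0.01: p < α → reject H₀

reject H₀: yes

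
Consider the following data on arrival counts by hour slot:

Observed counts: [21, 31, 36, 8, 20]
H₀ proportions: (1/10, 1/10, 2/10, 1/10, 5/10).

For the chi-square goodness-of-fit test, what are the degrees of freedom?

degrees of freedom = 4

df = k − 1 = 5 − 1 = 4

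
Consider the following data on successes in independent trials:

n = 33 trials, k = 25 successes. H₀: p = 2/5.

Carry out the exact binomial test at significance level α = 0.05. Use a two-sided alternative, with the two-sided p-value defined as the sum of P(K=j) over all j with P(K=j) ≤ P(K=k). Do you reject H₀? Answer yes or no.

reject H₀: yes

Exact binomial: n=33, k=25, p₀=2/5=0.4000
P(X=j) = C(n,j)·p₀^j·(1−p₀)^(n−j); p = Σ P(X=j) over j with P(X=j) ≤ P(X=25)
p-value (two-sided) = 0.00005
At α=0.05: p < α → reject H₀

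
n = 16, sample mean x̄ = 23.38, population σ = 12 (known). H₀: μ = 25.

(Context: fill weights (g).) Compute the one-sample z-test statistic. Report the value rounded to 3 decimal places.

test statistic = -0.540

SE = σ/√n = 12/√16 = 3.0000
z = (x̄−μ₀)/SE = (23.38−25)/3.0000 = -0.5400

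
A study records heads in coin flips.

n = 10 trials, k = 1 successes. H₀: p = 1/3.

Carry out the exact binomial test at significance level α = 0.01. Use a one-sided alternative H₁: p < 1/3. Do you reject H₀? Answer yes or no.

Exact binomial: n=10, k=1, p₀=1/3=0.3333
P(X≤1) from Σ C(n,i)·p₀^i·(1−p₀)^(n−i)
p-value (one-sided, H₁ less) = 0.10405
At α=0.01: p ≥ α → fail to reject H₀

reject H₀: no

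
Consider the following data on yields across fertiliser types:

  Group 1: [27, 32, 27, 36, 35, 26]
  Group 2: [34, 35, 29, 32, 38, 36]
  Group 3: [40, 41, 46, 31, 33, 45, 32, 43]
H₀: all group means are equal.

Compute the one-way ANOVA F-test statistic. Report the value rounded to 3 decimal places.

test statistic = 5.227

Group means [30.50, 34.00, 38.88], grand mean 34.900
SSB = Σnᵢ(x̄ᵢ−x̄)² = 247.425; SSW = ΣΣ(x−x̄ᵢ)² = 402.375
MSB = 247.425/2 = 123.7125; MSW = 402.375/17 = 23.6691
F = MSB/MSW = 5.2267
df = (2, 17)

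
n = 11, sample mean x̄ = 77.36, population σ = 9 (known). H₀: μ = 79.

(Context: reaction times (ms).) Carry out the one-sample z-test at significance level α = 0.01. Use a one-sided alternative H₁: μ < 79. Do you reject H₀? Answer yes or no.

reject H₀: no

SE = σ/√n = 9/√11 = 2.7136
z = (x̄−μ₀)/SE = (77.36−79)/2.7136 = -0.6044
p-value (one-sided, H₁ less) = 0.27280
At α=0.01: p ≥ α → fail to reject H₀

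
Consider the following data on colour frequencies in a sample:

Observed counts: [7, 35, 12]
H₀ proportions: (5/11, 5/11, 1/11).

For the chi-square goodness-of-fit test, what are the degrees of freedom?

df = k − 1 = 3 − 1 = 2

degrees of freedom = 2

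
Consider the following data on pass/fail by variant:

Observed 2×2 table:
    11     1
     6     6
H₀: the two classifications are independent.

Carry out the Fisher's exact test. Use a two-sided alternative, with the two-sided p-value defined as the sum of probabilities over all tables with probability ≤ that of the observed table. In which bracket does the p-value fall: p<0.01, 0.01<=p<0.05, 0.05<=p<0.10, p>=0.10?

Margins: r₁=12, r₂=12, c₁=17, c₂=7, n=24
p_obs = C(12,11)·C(12,6)/C(24,17); sum pmf over tables with pmf ≤ p_obs
p-value (two-sided) = 0.06865
→ bracket: 0.05<=p<0.10

p-value bracket: 0.05<=p<0.10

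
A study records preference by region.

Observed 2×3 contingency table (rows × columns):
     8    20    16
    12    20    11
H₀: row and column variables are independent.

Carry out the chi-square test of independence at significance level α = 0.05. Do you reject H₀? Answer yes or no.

reject H₀: no

Row totals [44, 43], col totals [20, 40, 27], n=87
χ² = (8−10.11)²/10.11 + (20−20.23)²/20.23 + (16−13.66)²/13.66 + (12−9.89)²/9.89 + (20−19.77)²/19.77 + (11−13.34)²/13.34 = 1.7147
df = 2
p-value (upper-tail) = 0.42429
At α=0.05: p ≥ α → fail to reject H₀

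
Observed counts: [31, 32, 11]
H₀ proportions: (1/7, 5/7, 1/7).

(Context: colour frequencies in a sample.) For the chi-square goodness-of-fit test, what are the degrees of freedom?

degrees of freedom = 2

df = k − 1 = 3 − 1 = 2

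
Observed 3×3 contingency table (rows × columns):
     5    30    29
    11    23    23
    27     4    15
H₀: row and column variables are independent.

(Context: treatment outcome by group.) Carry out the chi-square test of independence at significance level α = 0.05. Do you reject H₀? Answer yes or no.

Row totals [64, 57, 46], col totals [43, 57, 67], n=167
χ² = (5−16.48)²/16.48 + (30−21.84)²/21.84 + (29−25.68)²/25.68 + (11−14.68)²/14.68 + (23−19.46)²/19.46 + (23−22.87)²/22.87 + (27−11.84)²/11.84 + (4−15.70)²/15.70 + (15−18.46)²/18.46 = 41.7983
df = 4
p-value (upper-tail) = 0.00000
At α=0.05: p < α → reject H₀

reject H₀: yes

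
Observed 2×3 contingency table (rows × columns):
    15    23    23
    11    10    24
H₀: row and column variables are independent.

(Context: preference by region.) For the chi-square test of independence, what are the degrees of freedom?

degrees of freedom = 2

df = (r−1)(c−1) = (2−1)·(3−1) = 2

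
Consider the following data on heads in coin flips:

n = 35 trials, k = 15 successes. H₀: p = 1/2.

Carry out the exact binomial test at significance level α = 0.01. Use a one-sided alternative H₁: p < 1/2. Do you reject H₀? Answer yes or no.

reject H₀: no

Exact binomial: n=35, k=15, p₀=1/2=0.5000
P(X≤15) from Σ C(n,i)·p₀^i·(1−p₀)^(n−i)
p-value (one-sided, H₁ less) = 0.24978
At α=0.01: p ≥ α → fail to reject H₀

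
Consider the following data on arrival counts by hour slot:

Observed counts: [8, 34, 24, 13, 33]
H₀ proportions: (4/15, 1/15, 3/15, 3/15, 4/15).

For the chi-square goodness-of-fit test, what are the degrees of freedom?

degrees of freedom = 4

df = k − 1 = 5 − 1 = 4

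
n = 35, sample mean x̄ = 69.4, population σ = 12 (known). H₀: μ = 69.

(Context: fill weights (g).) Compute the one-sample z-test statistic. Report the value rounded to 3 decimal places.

SE = σ/√n = 12/√35 = 2.0284
z = (x̄−μ₀)/SE = (69.4−69)/2.0284 = 0.1972

test statistic = 0.197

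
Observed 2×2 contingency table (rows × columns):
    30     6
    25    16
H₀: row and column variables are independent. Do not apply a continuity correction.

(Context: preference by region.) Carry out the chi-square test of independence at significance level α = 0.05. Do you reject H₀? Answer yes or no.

reject H₀: yes

Row totals [36, 41], col totals [55, 22], n=77
χ² = (30−25.71)²/25.71 + (6−10.29)²/10.29 + (25−29.29)²/29.29 + (16−11.71)²/11.71 = 4.6951
df = 1
p-value (upper-tail) = 0.03025
At α=0.05: p < α → reject H₀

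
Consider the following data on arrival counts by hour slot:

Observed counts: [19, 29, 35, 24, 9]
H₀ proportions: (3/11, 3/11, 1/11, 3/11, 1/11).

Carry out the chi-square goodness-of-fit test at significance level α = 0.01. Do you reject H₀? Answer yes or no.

n = 116; E_i = n·p_i = [31.64, 31.64, 10.55, 31.64, 10.55]
χ² = (19−31.64)²/31.64 + (29−31.64)²/31.64 + (35−10.55)²/10.55 + (24−31.64)²/31.64 + (9−10.55)²/10.55 = 64.0460
df = 4
p-value (upper-tail) = 0.00000
At α=0.01: p < α → reject H₀

reject H₀: yes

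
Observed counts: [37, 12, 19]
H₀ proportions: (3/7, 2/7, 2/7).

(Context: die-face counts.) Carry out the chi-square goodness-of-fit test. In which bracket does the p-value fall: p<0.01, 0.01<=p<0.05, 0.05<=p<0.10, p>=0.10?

p-value bracket: 0.05<=p<0.10

n = 68; E_i = n·p_i = [29.14, 19.43, 19.43]
χ² = (37−29.14)²/29.14 + (12−19.43)²/19.43 + (19−19.43)²/19.43 = 4.9681
df = 2
p-value (upper-tail) = 0.08340
→ bracket: 0.05<=p<0.10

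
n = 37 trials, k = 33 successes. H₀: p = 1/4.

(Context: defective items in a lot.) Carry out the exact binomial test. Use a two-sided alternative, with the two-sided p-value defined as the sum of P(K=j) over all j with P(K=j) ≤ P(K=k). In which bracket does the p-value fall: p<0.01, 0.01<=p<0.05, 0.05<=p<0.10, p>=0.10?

p-value bracket: p<0.01

Exact binomial: n=37, k=33, p₀=1/4=0.2500
P(X=j) = C(n,j)·p₀^j·(1−p₀)^(n−j); p = Σ P(X=j) over j with P(X=j) ≤ P(X=33)
p-value (two-sided) = 0.00000
→ bracket: p<0.01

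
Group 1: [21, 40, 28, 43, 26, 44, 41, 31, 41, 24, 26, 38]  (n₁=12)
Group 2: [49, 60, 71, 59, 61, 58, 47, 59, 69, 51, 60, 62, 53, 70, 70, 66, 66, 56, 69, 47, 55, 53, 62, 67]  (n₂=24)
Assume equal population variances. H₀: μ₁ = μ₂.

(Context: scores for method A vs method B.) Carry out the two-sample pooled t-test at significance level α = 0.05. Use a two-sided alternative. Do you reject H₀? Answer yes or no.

reject H₀: yes

x̄₁=33.583, s₁=8.372, n₁=12
x̄₂=60.000, s₂=7.512, n₂=24
s_p² = [11·8.372² + 23·7.512²]/34 = 60.8505
SE = √(s_p²·(1/12+1/24)) = 2.7580
t = (33.583−60.000)/2.7580 = -9.5784
df = 34
p-value (two-sided) = 0.00000
At α=0.05: p < α → reject H₀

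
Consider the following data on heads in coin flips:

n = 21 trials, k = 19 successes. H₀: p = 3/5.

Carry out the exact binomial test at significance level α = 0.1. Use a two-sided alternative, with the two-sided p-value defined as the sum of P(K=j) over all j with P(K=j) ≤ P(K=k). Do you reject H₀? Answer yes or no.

reject H₀: yes

Exact binomial: n=21, k=19, p₀=3/5=0.6000
P(X=j) = C(n,j)·p₀^j·(1−p₀)^(n−j); p = Σ P(X=j) over j with P(X=j) ≤ P(X=19)
p-value (two-sided) = 0.00321
At α=0.1: p < α → reject H₀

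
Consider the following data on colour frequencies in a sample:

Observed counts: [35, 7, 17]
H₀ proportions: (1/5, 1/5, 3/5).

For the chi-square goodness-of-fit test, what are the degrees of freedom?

df = k − 1 = 3 − 1 = 2

degrees of freedom = 2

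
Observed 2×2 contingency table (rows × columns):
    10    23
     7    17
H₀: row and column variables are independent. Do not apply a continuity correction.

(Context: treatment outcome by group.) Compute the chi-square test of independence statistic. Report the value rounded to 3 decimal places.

Row totals [33, 24], col totals [17, 40], n=57
χ² = (10−9.84)²/9.84 + (23−23.16)²/23.16 + (7−7.16)²/7.16 + (17−16.84)²/16.84 = 0.0086
df = 1

test statistic = 0.009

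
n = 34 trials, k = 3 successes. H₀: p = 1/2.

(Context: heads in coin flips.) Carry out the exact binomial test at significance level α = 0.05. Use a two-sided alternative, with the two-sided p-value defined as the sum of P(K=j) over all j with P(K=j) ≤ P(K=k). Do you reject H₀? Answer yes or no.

Exact binomial: n=34, k=3, p₀=1/2=0.5000
P(X=j) = C(n,j)·p₀^j·(1−p₀)^(n−j); p = Σ P(X=j) over j with P(X=j) ≤ P(X=3)
p-value (two-sided) = 0.00000
At α=0.05: p < α → reject H₀

reject H₀: yes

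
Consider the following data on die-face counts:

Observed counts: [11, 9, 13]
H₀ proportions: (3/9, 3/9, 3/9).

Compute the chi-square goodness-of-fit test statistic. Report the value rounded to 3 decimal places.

n = 33; E_i = n·p_i = [11.00, 11.00, 11.00]
χ² = (11−11.00)²/11.00 + (9−11.00)²/11.00 + (13−11.00)²/11.00 = 0.7273
df = 2

test statistic = 0.727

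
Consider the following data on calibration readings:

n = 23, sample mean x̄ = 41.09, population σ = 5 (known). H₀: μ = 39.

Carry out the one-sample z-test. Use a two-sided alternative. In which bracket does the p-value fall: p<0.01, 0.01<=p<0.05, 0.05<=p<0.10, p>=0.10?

SE = σ/√n = 5/√23 = 1.0426
z = (x̄−μ₀)/SE = (41.09−39)/1.0426 = 2.0047
p-value (two-sided) = 0.04500
→ bracket: 0.01<=p<0.05

p-value bracket: 0.01<=p<0.05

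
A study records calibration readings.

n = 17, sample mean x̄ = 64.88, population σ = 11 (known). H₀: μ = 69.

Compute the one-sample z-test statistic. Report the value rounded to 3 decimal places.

SE = σ/√n = 11/√17 = 2.6679
z = (x̄−μ₀)/SE = (64.88−69)/2.6679 = -1.5443

test statistic = -1.544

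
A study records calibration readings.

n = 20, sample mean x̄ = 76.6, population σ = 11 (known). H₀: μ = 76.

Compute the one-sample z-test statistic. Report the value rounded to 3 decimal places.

test statistic = 0.244

SE = σ/√n = 11/√20 = 2.4597
z = (x̄−μ₀)/SE = (76.6−76)/2.4597 = 0.2439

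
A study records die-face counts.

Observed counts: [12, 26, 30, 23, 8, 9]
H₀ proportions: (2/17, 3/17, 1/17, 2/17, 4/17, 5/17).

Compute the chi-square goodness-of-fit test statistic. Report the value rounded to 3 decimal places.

test statistic = 127.172

n = 108; E_i = n·p_i = [12.71, 19.06, 6.35, 12.71, 25.41, 31.76]
χ² = (12−12.71)²/12.71 + (26−19.06)²/19.06 + (30−6.35)²/6.35 + (23−12.71)²/12.71 + (8−25.41)²/25.41 + (9−31.76)²/31.76 = 127.1719
df = 5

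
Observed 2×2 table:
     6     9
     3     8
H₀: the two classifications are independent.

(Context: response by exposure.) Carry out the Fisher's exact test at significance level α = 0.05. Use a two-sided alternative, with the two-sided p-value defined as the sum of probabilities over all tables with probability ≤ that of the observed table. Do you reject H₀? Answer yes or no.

reject H₀: no

Margins: r₁=15, r₂=11, c₁=9, c₂=17, n=26
p_obs = C(15,6)·C(11,3)/C(26,9); sum pmf over tables with pmf ≤ p_obs
p-value (two-sided) = 0.68284
At α=0.05: p ≥ α → fail to reject H₀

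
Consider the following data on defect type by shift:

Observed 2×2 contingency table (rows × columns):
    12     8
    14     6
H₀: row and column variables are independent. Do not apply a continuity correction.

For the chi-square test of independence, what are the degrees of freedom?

df = (r−1)(c−1) = (2−1)·(2−1) = 1

degrees of freedom = 1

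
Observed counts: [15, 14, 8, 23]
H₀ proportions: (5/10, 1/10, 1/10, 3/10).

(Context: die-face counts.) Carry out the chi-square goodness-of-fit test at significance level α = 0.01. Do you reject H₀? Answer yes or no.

n = 60; E_i = n·p_i = [30.00, 6.00, 6.00, 18.00]
χ² = (15−30.00)²/30.00 + (14−6.00)²/6.00 + (8−6.00)²/6.00 + (23−18.00)²/18.00 = 20.2222
df = 3
p-value (upper-tail) = 0.00015
At α=0.01: p < α → reject H₀

reject H₀: yes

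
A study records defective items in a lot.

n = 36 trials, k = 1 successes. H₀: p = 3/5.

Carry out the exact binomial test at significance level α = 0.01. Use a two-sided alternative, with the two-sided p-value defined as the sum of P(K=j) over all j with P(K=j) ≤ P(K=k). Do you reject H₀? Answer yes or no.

Exact binomial: n=36, k=1, p₀=3/5=0.6000
P(X=j) = C(n,j)·p₀^j·(1−p₀)^(n−j); p = Σ P(X=j) over j with P(X=j) ≤ P(X=1)
p-value (two-sided) = 0.00000
At α=0.01: p < α → reject H₀

reject H₀: yes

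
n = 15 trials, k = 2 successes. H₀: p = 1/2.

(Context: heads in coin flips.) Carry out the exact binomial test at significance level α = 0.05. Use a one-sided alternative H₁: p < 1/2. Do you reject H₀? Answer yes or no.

reject H₀: yes

Exact binomial: n=15, k=2, p₀=1/2=0.5000
P(X≤2) from Σ C(n,i)·p₀^i·(1−p₀)^(n−i)
p-value (one-sided, H₁ less) = 0.00369
At α=0.05: p < α → reject H₀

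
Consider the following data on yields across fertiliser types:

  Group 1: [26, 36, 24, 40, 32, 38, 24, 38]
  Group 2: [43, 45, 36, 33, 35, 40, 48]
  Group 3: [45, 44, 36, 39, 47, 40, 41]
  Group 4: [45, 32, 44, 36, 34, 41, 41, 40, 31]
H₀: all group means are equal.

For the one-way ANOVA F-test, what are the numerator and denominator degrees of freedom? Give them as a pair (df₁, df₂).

k = 4 groups, N = 31 total
df = (k−1, N−k) = (4−1, 31−4) = (3, 27)

degrees of freedom = [3, 27]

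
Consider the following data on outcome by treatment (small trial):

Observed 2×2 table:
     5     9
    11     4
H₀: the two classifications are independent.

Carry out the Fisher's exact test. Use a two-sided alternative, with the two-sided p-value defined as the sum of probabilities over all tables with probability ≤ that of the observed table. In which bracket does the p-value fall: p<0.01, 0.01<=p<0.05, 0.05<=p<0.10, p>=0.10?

p-value bracket: 0.05<=p<0.10

Margins: r₁=14, r₂=15, c₁=16, c₂=13, n=29
p_obs = C(14,5)·C(15,11)/C(29,16); sum pmf over tables with pmf ≤ p_obs
p-value (two-sided) = 0.06560
→ bracket: 0.05<=p<0.10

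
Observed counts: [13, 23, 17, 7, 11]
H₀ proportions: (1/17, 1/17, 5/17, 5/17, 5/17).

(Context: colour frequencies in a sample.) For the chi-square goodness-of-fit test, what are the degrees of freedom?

df = k − 1 = 5 − 1 = 4

degrees of freedom = 4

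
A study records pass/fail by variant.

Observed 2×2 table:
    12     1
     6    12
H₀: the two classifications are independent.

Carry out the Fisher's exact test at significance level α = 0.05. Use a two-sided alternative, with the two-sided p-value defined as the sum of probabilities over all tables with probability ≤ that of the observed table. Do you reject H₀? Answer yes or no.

Margins: r₁=13, r₂=18, c₁=18, c₂=13, n=31
p_obs = C(13,12)·C(18,6)/C(31,18); sum pmf over tables with pmf ≤ p_obs
p-value (two-sided) = 0.00240
At α=0.05: p < α → reject H₀

reject H₀: yes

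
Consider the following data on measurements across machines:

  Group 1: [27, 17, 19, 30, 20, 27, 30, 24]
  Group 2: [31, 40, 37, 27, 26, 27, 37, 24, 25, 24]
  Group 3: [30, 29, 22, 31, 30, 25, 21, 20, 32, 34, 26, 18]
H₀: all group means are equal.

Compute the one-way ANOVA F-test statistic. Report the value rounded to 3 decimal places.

test statistic = 2.353

Group means [24.25, 29.80, 26.50], grand mean 27.000
SSB = Σnᵢ(x̄ᵢ−x̄)² = 141.900; SSW = ΣΣ(x−x̄ᵢ)² = 814.100
MSB = 141.900/2 = 70.9500; MSW = 814.100/27 = 30.1519
F = MSB/MSW = 2.3531
df = (2, 27)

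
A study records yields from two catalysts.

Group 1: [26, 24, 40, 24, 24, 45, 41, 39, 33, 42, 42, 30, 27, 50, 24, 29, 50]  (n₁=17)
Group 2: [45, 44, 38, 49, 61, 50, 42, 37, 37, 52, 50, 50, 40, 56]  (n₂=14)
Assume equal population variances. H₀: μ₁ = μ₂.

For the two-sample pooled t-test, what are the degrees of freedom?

degrees of freedom = 29

df = n₁ + n₂ − 2 = 17 + 14 − 2 = 29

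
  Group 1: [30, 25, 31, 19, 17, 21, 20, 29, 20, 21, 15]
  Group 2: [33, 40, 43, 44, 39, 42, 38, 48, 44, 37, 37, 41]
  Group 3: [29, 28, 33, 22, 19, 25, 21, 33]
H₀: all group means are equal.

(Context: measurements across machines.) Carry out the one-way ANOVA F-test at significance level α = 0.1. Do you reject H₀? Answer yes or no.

Group means [22.55, 40.50, 26.25], grand mean 30.452
SSB = Σnᵢ(x̄ᵢ−x̄)² = 2040.450; SSW = ΣΣ(x−x̄ᵢ)² = 673.227
MSB = 2040.450/2 = 1020.2251; MSW = 673.227/28 = 24.0438
F = MSB/MSW = 42.4319
df = (2, 28)
p-value (upper-tail) = 0.00000
At α=0.1: p < α → reject H₀

reject H₀: yes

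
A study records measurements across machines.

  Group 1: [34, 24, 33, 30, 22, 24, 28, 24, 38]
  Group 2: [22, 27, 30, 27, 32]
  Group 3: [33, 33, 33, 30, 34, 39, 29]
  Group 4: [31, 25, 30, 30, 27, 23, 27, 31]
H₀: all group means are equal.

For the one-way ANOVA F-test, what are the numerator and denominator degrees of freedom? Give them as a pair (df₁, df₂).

degrees of freedom = [3, 25]

k = 4 groups, N = 29 total
df = (k−1, N−k) = (4−1, 29−4) = (3, 25)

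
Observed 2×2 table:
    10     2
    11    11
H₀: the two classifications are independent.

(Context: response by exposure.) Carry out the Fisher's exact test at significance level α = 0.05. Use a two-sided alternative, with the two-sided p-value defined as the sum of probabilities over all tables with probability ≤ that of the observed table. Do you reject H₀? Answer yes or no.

Margins: r₁=12, r₂=22, c₁=21, c₂=13, n=34
p_obs = C(12,10)·C(22,11)/C(34,21); sum pmf over tables with pmf ≤ p_obs
p-value (two-sided) = 0.07496
At α=0.05: p ≥ α → fail to reject H₀

reject H₀: no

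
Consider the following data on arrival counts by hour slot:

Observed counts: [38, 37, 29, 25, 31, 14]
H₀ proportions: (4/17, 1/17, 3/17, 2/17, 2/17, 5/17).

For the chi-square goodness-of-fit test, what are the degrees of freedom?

degrees of freedom = 5

df = k − 1 = 6 − 1 = 5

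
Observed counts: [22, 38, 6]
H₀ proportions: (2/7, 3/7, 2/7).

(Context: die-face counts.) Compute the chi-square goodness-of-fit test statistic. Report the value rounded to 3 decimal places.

n = 66; E_i = n·p_i = [18.86, 28.29, 18.86]
χ² = (22−18.86)²/18.86 + (38−28.29)²/28.29 + (6−18.86)²/18.86 = 12.6263
df = 2

test statistic = 12.626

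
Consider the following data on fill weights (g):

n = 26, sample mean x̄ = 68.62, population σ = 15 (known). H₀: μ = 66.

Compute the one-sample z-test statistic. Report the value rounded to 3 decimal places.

test statistic = 0.891

SE = σ/√n = 15/√26 = 2.9417
z = (x̄−μ₀)/SE = (68.62−66)/2.9417 = 0.8906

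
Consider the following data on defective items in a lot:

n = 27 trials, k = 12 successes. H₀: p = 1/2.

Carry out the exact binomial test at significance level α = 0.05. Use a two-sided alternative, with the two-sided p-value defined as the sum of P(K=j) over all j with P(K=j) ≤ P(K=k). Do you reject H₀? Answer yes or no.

reject H₀: no

Exact binomial: n=27, k=12, p₀=1/2=0.5000
P(X=j) = C(n,j)·p₀^j·(1−p₀)^(n−j); p = Σ P(X=j) over j with P(X=j) ≤ P(X=12)
p-value (two-sided) = 0.70111
At α=0.05: p ≥ α → fail to reject H₀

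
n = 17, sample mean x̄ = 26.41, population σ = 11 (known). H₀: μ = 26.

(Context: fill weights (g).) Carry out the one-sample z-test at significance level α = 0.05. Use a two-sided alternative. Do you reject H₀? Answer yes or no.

SE = σ/√n = 11/√17 = 2.6679
z = (x̄−μ₀)/SE = (26.41−26)/2.6679 = 0.1537
p-value (two-sided) = 0.87786
At α=0.05: p ≥ α → fail to reject H₀

reject H₀: no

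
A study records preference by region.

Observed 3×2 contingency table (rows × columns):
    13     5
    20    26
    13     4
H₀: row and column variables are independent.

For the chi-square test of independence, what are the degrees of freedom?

degrees of freedom = 2

df = (r−1)(c−1) = (3−1)·(2−1) = 2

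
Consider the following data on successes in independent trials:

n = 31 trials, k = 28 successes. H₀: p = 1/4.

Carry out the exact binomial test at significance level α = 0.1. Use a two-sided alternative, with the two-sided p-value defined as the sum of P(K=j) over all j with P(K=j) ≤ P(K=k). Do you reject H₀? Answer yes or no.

Exact binomial: n=31, k=28, p₀=1/4=0.2500
P(X=j) = C(n,j)·p₀^j·(1−p₀)^(n−j); p = Σ P(X=j) over j with P(X=j) ≤ P(X=28)
p-value (two-sided) = 0.00000
At α=0.1: p < α → reject H₀

reject H₀: yes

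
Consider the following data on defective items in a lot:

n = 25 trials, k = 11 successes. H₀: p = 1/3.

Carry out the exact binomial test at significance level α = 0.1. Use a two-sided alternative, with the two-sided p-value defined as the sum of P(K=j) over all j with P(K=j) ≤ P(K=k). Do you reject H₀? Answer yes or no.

Exact binomial: n=25, k=11, p₀=1/3=0.3333
P(X=j) = C(n,j)·p₀^j·(1−p₀)^(n−j); p = Σ P(X=j) over j with P(X=j) ≤ P(X=11)
p-value (two-sided) = 0.28994
At α=0.1: p ≥ α → fail to reject H₀

reject H₀: no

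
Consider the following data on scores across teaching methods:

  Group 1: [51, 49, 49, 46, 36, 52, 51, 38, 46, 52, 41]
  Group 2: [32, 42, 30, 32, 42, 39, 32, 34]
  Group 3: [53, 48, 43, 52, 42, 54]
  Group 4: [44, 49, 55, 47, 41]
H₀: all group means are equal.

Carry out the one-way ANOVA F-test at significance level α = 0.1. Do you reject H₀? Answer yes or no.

reject H₀: yes

Group means [46.45, 35.38, 48.67, 47.20], grand mean 44.067
SSB = Σnᵢ(x̄ᵢ−x̄)² = 843.131; SSW = ΣΣ(x−x̄ᵢ)² = 740.736
MSB = 843.131/3 = 281.0437; MSW = 740.736/26 = 28.4898
F = MSB/MSW = 9.8647
df = (3, 26)
p-value (upper-tail) = 0.00016
At α=0.1: p < α → reject H₀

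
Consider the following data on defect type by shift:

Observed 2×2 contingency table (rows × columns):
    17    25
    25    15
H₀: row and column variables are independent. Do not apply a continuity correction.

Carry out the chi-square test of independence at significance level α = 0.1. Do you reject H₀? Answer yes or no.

Row totals [42, 40], col totals [42, 40], n=82
χ² = (17−21.51)²/21.51 + (25−20.49)²/20.49 + (25−20.49)²/20.49 + (15−19.51)²/19.51 = 3.9774
df = 1
p-value (upper-tail) = 0.04611
At α=0.1: p < α → reject H₀

reject H₀: yes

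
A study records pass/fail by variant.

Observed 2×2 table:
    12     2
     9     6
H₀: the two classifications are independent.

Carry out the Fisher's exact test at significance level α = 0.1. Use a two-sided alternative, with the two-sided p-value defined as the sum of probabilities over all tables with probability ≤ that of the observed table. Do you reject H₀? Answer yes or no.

Margins: r₁=14, r₂=15, c₁=21, c₂=8, n=29
p_obs = C(14,12)·C(15,9)/C(29,21); sum pmf over tables with pmf ≤ p_obs
p-value (two-sided) = 0.21476
At α=0.1: p ≥ α → fail to reject H₀

reject H₀: no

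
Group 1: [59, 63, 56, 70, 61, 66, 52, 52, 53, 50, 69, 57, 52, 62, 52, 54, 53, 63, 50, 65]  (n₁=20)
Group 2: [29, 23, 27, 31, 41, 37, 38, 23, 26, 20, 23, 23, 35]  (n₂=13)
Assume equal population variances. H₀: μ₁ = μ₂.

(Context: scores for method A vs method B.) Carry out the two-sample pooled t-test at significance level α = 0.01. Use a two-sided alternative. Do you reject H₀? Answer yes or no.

x̄₁=57.950, s₁=6.476, n₁=20
x̄₂=28.923, s₂=6.873, n₂=13
s_p² = [19·6.476² + 12·6.873²]/31 = 43.9959
SE = √(s_p²·(1/20+1/13)) = 2.3631
t = (57.950−28.923)/2.3631 = 12.2836
df = 31
p-value (two-sided) = 0.00000
At α=0.01: p < α → reject H₀

reject H₀: yes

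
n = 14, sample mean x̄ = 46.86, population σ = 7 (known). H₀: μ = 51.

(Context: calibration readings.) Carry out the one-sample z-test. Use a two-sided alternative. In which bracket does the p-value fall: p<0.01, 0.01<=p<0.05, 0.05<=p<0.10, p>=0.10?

p-value bracket: 0.01<=p<0.05

SE = σ/√n = 7/√14 = 1.8708
z = (x̄−μ₀)/SE = (46.86−51)/1.8708 = -2.2129
p-value (two-sided) = 0.02690
→ bracket: 0.01<=p<0.05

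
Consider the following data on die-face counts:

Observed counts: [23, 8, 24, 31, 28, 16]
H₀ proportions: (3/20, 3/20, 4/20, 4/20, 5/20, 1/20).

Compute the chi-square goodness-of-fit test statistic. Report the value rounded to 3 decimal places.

n = 130; E_i = n·p_i = [19.50, 19.50, 26.00, 26.00, 32.50, 6.50]
χ² = (23−19.50)²/19.50 + (8−19.50)²/19.50 + (24−26.00)²/26.00 + (31−26.00)²/26.00 + (28−32.50)²/32.50 + (16−6.50)²/6.50 = 23.0333
df = 5

test statistic = 23.033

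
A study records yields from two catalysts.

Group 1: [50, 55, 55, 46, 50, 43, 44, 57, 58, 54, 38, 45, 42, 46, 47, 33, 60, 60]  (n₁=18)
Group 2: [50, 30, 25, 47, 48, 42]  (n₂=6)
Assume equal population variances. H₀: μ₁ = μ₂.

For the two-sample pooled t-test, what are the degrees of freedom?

degrees of freedom = 22

df = n₁ + n₂ − 2 = 18 + 6 − 2 = 22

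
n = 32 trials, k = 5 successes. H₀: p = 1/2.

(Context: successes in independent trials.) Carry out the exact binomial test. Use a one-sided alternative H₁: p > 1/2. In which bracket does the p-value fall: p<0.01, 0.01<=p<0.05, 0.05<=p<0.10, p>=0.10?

Exact binomial: n=32, k=5, p₀=1/2=0.5000
P(X≥5) from Σ C(n,i)·p₀^i·(1−p₀)^(n−i)
p-value (one-sided, H₁ greater) = 0.99999
→ bracket: p>=0.10

p-value bracket: p>=0.10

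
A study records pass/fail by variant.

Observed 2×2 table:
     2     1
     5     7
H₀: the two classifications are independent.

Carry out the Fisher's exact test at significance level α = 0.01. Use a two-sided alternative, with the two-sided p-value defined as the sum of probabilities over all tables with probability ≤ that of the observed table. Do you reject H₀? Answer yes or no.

reject H₀: no

Margins: r₁=3, r₂=12, c₁=7, c₂=8, n=15
p_obs = C(3,2)·C(12,5)/C(15,7); sum pmf over tables with pmf ≤ p_obs
p-value (two-sided) = 0.56923
At α=0.01: p ≥ α → fail to reject H₀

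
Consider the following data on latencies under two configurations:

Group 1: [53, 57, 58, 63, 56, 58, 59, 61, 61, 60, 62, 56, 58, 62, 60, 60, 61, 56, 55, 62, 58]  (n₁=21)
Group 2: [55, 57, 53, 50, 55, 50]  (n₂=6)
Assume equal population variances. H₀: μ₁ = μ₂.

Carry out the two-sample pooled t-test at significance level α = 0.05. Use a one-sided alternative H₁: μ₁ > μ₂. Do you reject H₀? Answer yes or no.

x̄₁=58.857, s₁=2.689, n₁=21
x̄₂=53.333, s₂=2.875, n₂=6
s_p² = [20·2.689² + 5·2.875²]/25 = 7.4362
SE = √(s_p²·(1/21+1/6)) = 1.2623
t = (58.857−53.333)/1.2623 = 4.3759
df = 25
p-value (one-sided, H₁ greater) = 0.00009
At α=0.05: p < α → reject H₀

reject H₀: yes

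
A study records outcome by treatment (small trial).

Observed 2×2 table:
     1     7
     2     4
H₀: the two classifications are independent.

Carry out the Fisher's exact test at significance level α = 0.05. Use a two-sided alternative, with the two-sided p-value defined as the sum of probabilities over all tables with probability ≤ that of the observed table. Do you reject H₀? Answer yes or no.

Margins: r₁=8, r₂=6, c₁=3, c₂=11, n=14
p_obs = C(8,1)·C(6,2)/C(14,3); sum pmf over tables with pmf ≤ p_obs
p-value (two-sided) = 0.53846
At α=0.05: p ≥ α → fail to reject H₀

reject H₀: no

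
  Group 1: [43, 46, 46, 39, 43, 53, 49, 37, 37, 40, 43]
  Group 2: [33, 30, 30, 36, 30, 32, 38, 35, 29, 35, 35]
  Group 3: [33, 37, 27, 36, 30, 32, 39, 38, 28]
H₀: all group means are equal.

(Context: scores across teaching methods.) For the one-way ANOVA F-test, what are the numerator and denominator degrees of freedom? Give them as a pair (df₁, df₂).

degrees of freedom = [2, 28]

k = 3 groups, N = 31 total
df = (k−1, N−k) = (3−1, 31−3) = (2, 28)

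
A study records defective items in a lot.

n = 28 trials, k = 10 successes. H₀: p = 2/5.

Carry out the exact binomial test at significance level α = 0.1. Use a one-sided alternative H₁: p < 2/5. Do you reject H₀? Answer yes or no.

reject H₀: no

Exact binomial: n=28, k=10, p₀=2/5=0.4000
P(X≤10) from Σ C(n,i)·p₀^i·(1−p₀)^(n−i)
p-value (one-sided, H₁ less) = 0.39857
At α=0.1: p ≥ α → fail to reject H₀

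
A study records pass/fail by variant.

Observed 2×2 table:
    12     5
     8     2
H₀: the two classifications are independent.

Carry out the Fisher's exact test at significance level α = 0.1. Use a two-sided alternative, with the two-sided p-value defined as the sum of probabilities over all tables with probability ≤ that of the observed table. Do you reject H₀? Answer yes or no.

reject H₀: no

Margins: r₁=17, r₂=10, c₁=20, c₂=7, n=27
p_obs = C(17,12)·C(10,8)/C(27,20); sum pmf over tables with pmf ≤ p_obs
p-value (two-sided) = 0.67839
At α=0.1: p ≥ α → fail to reject H₀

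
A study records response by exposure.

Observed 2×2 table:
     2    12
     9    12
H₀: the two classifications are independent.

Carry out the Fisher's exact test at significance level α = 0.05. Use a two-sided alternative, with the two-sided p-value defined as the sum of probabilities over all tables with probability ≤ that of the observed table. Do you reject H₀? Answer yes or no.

reject H₀: no

Margins: r₁=14, r₂=21, c₁=11, c₂=24, n=35
p_obs = C(14,2)·C(21,9)/C(35,11); sum pmf over tables with pmf ≤ p_obs
p-value (two-sided) = 0.13665
At α=0.05: p ≥ α → fail to reject H₀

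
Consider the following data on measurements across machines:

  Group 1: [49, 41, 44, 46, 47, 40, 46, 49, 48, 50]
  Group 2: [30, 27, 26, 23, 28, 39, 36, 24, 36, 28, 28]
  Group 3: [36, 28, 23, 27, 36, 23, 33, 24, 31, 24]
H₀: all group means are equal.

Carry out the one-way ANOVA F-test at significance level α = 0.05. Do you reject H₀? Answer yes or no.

reject H₀: yes

Group means [46.00, 29.55, 28.50], grand mean 34.516
SSB = Σnᵢ(x̄ᵢ−x̄)² = 1952.515; SSW = ΣΣ(x−x̄ᵢ)² = 619.227
MSB = 1952.515/2 = 976.2573; MSW = 619.227/28 = 22.1153
F = MSB/MSW = 44.1441
df = (2, 28)
p-value (upper-tail) = 0.00000
At α=0.05: p < α → reject H₀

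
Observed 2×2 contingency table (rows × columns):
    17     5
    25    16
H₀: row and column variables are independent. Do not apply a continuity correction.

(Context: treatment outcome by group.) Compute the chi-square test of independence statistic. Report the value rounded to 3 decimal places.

Row totals [22, 41], col totals [42, 21], n=63
χ² = (17−14.67)²/14.67 + (5−7.33)²/7.33 + (25−27.33)²/27.33 + (16−13.67)²/13.67 = 1.7112
df = 1

test statistic = 1.711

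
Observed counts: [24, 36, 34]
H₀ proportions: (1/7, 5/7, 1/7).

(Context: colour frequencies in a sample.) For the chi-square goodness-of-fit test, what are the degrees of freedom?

df = k − 1 = 3 − 1 = 2

degrees of freedom = 2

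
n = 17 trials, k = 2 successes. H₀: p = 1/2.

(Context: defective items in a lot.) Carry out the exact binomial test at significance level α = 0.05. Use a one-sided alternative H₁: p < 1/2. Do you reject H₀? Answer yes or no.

Exact binomial: n=17, k=2, p₀=1/2=0.5000
P(X≤2) from Σ C(n,i)·p₀^i·(1−p₀)^(n−i)
p-value (one-sided, H₁ less) = 0.00117
At α=0.05: p < α → reject H₀

reject H₀: yes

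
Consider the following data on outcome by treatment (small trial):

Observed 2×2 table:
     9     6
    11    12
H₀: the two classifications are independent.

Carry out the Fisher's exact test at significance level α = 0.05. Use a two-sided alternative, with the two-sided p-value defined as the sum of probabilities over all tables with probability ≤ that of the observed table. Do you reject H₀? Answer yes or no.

reject H₀: no

Margins: r₁=15, r₂=23, c₁=20, c₂=18, n=38
p_obs = C(15,9)·C(23,11)/C(38,20); sum pmf over tables with pmf ≤ p_obs
p-value (two-sided) = 0.52163
At α=0.05: p ≥ α → fail to reject H₀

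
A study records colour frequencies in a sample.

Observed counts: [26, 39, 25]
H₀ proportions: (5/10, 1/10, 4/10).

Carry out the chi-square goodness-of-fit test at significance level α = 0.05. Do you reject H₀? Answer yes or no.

reject H₀: yes

n = 90; E_i = n·p_i = [45.00, 9.00, 36.00]
χ² = (26−45.00)²/45.00 + (39−9.00)²/9.00 + (25−36.00)²/36.00 = 111.3833
df = 2
p-value (upper-tail) = 0.00000
At α=0.05: p < α → reject H₀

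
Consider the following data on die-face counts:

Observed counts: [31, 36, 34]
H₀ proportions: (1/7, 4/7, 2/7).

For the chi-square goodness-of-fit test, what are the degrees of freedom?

degrees of freedom = 2

df = k − 1 = 3 − 1 = 2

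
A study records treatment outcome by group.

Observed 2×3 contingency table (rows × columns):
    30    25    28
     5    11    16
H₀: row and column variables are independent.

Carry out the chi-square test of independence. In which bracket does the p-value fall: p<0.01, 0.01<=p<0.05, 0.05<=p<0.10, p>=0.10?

p-value bracket: 0.05<=p<0.10

Row totals [83, 32], col totals [35, 36, 44], n=115
χ² = (30−25.26)²/25.26 + (25−25.98)²/25.98 + (28−31.76)²/31.76 + (5−9.74)²/9.74 + (11−10.02)²/10.02 + (16−12.24)²/12.24 = 4.9257
df = 2
p-value (upper-tail) = 0.08519
→ bracket: 0.05<=p<0.10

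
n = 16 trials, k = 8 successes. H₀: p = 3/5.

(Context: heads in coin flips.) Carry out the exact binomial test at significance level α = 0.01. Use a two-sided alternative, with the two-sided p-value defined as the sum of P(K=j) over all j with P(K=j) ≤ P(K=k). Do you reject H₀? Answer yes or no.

Exact binomial: n=16, k=8, p₀=3/5=0.6000
P(X=j) = C(n,j)·p₀^j·(1−p₀)^(n−j); p = Σ P(X=j) over j with P(X=j) ≤ P(X=8)
p-value (two-sided) = 0.45050
At α=0.01: p ≥ α → fail to reject H₀

reject H₀: no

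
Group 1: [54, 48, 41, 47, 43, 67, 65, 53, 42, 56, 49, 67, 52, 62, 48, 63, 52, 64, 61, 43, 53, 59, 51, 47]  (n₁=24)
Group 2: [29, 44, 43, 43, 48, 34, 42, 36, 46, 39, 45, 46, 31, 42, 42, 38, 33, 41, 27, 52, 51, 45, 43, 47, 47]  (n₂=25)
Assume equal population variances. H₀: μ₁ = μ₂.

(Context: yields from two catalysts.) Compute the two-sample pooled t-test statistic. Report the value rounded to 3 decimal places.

x̄₁=53.625, s₁=8.203, n₁=24
x̄₂=41.360, s₂=6.569, n₂=25
s_p² = [23·8.203² + 24·6.569²]/47 = 54.9656
SE = √(s_p²·(1/24+1/25)) = 2.1187
t = (53.625−41.360)/2.1187 = 5.7889
df = 47

test statistic = 5.789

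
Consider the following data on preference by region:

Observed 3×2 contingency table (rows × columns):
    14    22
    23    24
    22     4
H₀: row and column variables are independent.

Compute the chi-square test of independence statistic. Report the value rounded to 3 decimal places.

Row totals [36, 47, 26], col totals [59, 50], n=109
χ² = (14−19.49)²/19.49 + (22−16.51)²/16.51 + (23−25.44)²/25.44 + (24−21.56)²/21.56 + (22−14.07)²/14.07 + (4−11.93)²/11.93 = 13.6103
df = 2

test statistic = 13.610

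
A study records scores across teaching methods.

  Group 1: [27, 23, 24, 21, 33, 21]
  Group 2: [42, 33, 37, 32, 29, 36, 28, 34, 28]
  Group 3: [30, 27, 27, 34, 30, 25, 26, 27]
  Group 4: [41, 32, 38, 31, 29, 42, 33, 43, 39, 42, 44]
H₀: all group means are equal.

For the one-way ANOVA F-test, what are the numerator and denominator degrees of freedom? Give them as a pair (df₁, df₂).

k = 4 groups, N = 34 total
df = (k−1, N−k) = (4−1, 34−4) = (3, 30)

degrees of freedom = [3, 30]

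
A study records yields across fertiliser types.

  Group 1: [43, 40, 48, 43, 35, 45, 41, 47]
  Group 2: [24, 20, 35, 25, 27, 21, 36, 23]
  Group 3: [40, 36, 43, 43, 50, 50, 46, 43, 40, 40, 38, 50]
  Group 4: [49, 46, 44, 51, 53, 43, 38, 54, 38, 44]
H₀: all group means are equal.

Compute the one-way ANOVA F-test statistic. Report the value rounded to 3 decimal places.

Group means [42.75, 26.38, 43.25, 46.00], grand mean 40.316
SSB = Σnᵢ(x̄ᵢ−x̄)² = 2028.586; SSW = ΣΣ(x−x̄ᵢ)² = 925.625
MSB = 2028.586/3 = 676.1952; MSW = 925.625/34 = 27.2243
F = MSB/MSW = 24.8380
df = (3, 34)

test statistic = 24.838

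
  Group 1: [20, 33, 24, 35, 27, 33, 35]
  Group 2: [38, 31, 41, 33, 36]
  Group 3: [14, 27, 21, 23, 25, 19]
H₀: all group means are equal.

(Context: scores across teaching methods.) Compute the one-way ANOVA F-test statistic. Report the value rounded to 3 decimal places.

Group means [29.57, 35.80, 21.50], grand mean 28.611
SSB = Σnᵢ(x̄ᵢ−x̄)² = 568.263; SSW = ΣΣ(x−x̄ᵢ)² = 382.014
MSB = 568.263/2 = 284.1317; MSW = 382.014/15 = 25.4676
F = MSB/MSW = 11.1566
df = (2, 15)

test statistic = 11.157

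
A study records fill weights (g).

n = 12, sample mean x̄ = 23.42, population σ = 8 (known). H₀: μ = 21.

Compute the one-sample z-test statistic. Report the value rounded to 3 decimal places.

SE = σ/√n = 8/√12 = 2.3094
z = (x̄−μ₀)/SE = (23.42−21)/2.3094 = 1.0479

test statistic = 1.048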